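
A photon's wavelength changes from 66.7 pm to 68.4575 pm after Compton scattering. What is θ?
74.00°

First find the wavelength shift:
Δλ = λ' - λ = 68.4575 - 66.7 = 1.7575 pm

Using Δλ = λ_C(1 - cos θ), with λ_C = h/(m_e·c) ≈ 2.42631024 pm:
cos θ = 1 - Δλ/λ_C
cos θ = 1 - 1.7575/2.42631024
cos θ = 0.275649

θ = arccos(0.275649)
θ = 74.00°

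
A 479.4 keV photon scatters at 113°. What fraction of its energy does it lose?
0.5661 (or 56.61%)

Calculate initial and final photon energies:

Initial: E₀ = 479.4 keV → λ₀ = 2.5862 pm
Compton shift: Δλ = 3.3743 pm
Final wavelength: λ' = 5.9606 pm
Final energy: E' = 208.0069 keV

Fractional energy loss:
(E₀ - E')/E₀ = (479.4000 - 208.0069)/479.4000
= 271.3931/479.4000
= 0.5661
= 56.61%

(Intermediate values are shown rounded; full precision is carried through to the final answer.)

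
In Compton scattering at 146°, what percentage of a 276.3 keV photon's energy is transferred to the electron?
0.4972 (or 49.72%)

Calculate initial and final photon energies:

Initial: E₀ = 276.3 keV → λ₀ = 4.4873 pm
Compton shift: Δλ = 4.4378 pm
Final wavelength: λ' = 8.9251 pm
Final energy: E' = 138.9161 keV

Fractional energy loss:
(E₀ - E')/E₀ = (276.3000 - 138.9161)/276.3000
= 137.3839/276.3000
= 0.4972
= 49.72%

(Intermediate values are shown rounded; full precision is carried through to the final answer.)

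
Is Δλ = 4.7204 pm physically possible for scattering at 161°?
Yes, consistent

Calculate the expected shift for θ = 161°:

Δλ_expected = λ_C(1 - cos(161°))
Δλ_expected = 2.4263 × (1 - cos(161°))
Δλ_expected = 2.4263 × 1.9455
Δλ_expected = 4.7204 pm

Given shift: 4.7204 pm
Expected shift: 4.7204 pm
Difference: 0.0000 pm

The values match. This is consistent with Compton scattering at the stated angle.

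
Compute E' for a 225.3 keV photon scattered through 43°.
201.4401 keV

First convert energy to wavelength:
λ = hc/E, with hc ≈ 1239.842 keV·pm (i.e. 1239.842 eV·nm)

For E = 225.3 keV = 225300 eV:
λ = 1239.842 keV·pm / 225.3 keV
λ = 5.5031 pm

Calculate the Compton shift:
Δλ = λ_C(1 - cos(43°)) = 2.4263 × 0.2686
Δλ = 0.6518 pm

Final wavelength:
λ' = 5.5031 + 0.6518 = 6.1549 pm

Final energy:
E' = hc/λ' = 1239.842 / 6.1549 = 201.4401 keV

(Intermediate values are shown rounded; full precision is carried through to the final answer.)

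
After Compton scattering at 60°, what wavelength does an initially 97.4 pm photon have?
98.6132 pm

Using the Compton formula: λ' = λ + λ_C(1 − cos θ)

For θ = 60°, cos θ = 1/2 (exact) = 0.5000, so:
1 − cos 60° = 1 − (1/2) = 0.5000

Δλ = λ_C × 0.5000 = 2.4263 × 0.5000 = 1.2132 pm

λ' = 97.4 + 1.2132 = 98.6132 pm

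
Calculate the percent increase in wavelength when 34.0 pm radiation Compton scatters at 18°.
0.3493%

Calculate the Compton shift:
Δλ = λ_C(1 - cos(18°))
Δλ = 2.4263 × (1 - cos(18°))
Δλ = 2.4263 × 0.0489
Δλ = 0.1188 pm

Percentage change:
(Δλ/λ₀) × 100 = (0.1188/34.0) × 100
= 0.3493%

(Intermediate values are shown rounded; full precision is carried through to the final answer.)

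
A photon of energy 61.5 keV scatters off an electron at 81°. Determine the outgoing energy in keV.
55.8317 keV

First convert energy to wavelength:
λ = hc/E, with hc ≈ 1239.842 keV·pm (i.e. 1239.842 eV·nm)

For E = 61.5 keV = 61500 eV:
λ = 1239.842 keV·pm / 61.5 keV
λ = 20.1600 pm

Calculate the Compton shift:
Δλ = λ_C(1 - cos(81°)) = 2.4263 × 0.8436
Δλ = 2.0468 pm

Final wavelength:
λ' = 20.1600 + 2.0468 = 22.2068 pm

Final energy:
E' = hc/λ' = 1239.842 / 22.2068 = 55.8317 keV

(Intermediate values are shown rounded; full precision is carried through to the final answer.)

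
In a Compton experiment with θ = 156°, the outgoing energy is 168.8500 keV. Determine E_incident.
459.1998 keV

Convert final energy to wavelength (hc ≈ 1239.842 keV·pm):
λ' = hc/E' = 1239.842 / 168.8500 = 7.3429 pm

Calculate the Compton shift:
Δλ = λ_C(1 - cos(156°))
Δλ = 2.4263 × (1 - cos(156°))
Δλ = 4.6429 pm

Initial wavelength:
λ = λ' - Δλ = 7.3429 - 4.6429 = 2.7000 pm

Initial energy:
E = hc/λ = 1239.842 / 2.7000 = 459.1998 keV

(Intermediate values are shown rounded; full precision is carried through to the final answer.)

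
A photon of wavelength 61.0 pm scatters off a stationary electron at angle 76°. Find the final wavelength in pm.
62.8393 pm

Using the Compton scattering formula:
λ' = λ + Δλ = λ + λ_C(1 - cos θ)

Given:
- Initial wavelength λ = 61.0 pm
- Scattering angle θ = 76°
- Compton wavelength λ_C ≈ 2.4263 pm

Calculate the shift:
Δλ = 2.4263 × (1 - cos(76°))
Δλ = 2.4263 × 0.7581
Δλ = 1.8393 pm

Final wavelength:
λ' = 61.0 + 1.8393 = 62.8393 pm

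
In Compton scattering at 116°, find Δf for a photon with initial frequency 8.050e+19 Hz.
3.894e+19 Hz (decrease)

Convert frequency to wavelength (c = 299792458 m/s):
λ₀ = c/f₀ = 299792458/8.050e+19 = 3.7241299e-12 m = 3.7241 pm

Calculate Compton shift:
Δλ = λ_C(1 - cos(116°)) = 3.4899 pm

Final wavelength:
λ' = λ₀ + Δλ = 3.7241 + 3.4899 = 7.2141 pm

Final frequency:
f' = c/λ' = 299792458/7.2140645e-12 = 4.1556664e+19 Hz

Frequency shift (decrease):
Δf = f₀ - f' = 8.050e+19 - 4.1556664e+19 = 3.894e+19 Hz

(Intermediate values are shown rounded; full precision is carried through to the final answer.)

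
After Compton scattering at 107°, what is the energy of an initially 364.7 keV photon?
189.7142 keV

First convert energy to wavelength:
λ = hc/E, with hc ≈ 1239.842 keV·pm (i.e. 1239.842 eV·nm)

For E = 364.7 keV = 364700 eV:
λ = 1239.842 keV·pm / 364.7 keV
λ = 3.3996 pm

Calculate the Compton shift:
Δλ = λ_C(1 - cos(107°)) = 2.4263 × 1.2924
Δλ = 3.1357 pm

Final wavelength:
λ' = 3.3996 + 3.1357 = 6.5353 pm

Final energy:
E' = hc/λ' = 1239.842 / 6.5353 = 189.7142 keV

(Intermediate values are shown rounded; full precision is carried through to the final answer.)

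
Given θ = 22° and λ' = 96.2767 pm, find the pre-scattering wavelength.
96.1000 pm

From λ' = λ + Δλ, we have λ = λ' - Δλ

First calculate the Compton shift:
Δλ = λ_C(1 - cos θ)
Δλ = 2.4263 × (1 - cos(22°))
Δλ = 2.4263 × 0.0728
Δλ = 0.1767 pm

Initial wavelength:
λ = λ' - Δλ
λ = 96.2767 - 0.1767
λ = 96.1000 pm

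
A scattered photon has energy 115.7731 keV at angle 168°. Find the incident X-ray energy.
209.7999 keV

Convert final energy to wavelength (hc ≈ 1239.842 keV·pm):
λ' = hc/E' = 1239.842 / 115.7731 = 10.7092 pm

Calculate the Compton shift:
Δλ = λ_C(1 - cos(168°))
Δλ = 2.4263 × (1 - cos(168°))
Δλ = 4.7996 pm

Initial wavelength:
λ = λ' - Δλ = 10.7092 - 4.7996 = 5.9096 pm

Initial energy:
E = hc/λ = 1239.842 / 5.9096 = 209.7999 keV

(Intermediate values are shown rounded; full precision is carried through to the final answer.)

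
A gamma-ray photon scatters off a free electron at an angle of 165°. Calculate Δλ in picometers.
4.7699 pm

Using the Compton scattering formula:
Δλ = λ_C(1 - cos θ)

where λ_C = h/(m_e·c) ≈ 2.4263 pm is the Compton wavelength of an electron.

For θ = 165°:
cos(165°) = -0.9659
1 - cos(165°) = 1.9659

Δλ = 2.4263 × 1.9659
Δλ = 4.7699 pm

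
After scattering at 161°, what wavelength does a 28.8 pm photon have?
33.5204 pm

Using the Compton scattering formula:
λ' = λ + Δλ = λ + λ_C(1 - cos θ)

Given:
- Initial wavelength λ = 28.8 pm
- Scattering angle θ = 161°
- Compton wavelength λ_C ≈ 2.4263 pm

Calculate the shift:
Δλ = 2.4263 × (1 - cos(161°))
Δλ = 2.4263 × 1.9455
Δλ = 4.7204 pm

Final wavelength:
λ' = 28.8 + 4.7204 = 33.5204 pm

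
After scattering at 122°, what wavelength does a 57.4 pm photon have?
61.1121 pm

Using the Compton scattering formula:
λ' = λ + Δλ = λ + λ_C(1 - cos θ)

Given:
- Initial wavelength λ = 57.4 pm
- Scattering angle θ = 122°
- Compton wavelength λ_C ≈ 2.4263 pm

Calculate the shift:
Δλ = 2.4263 × (1 - cos(122°))
Δλ = 2.4263 × 1.5299
Δλ = 3.7121 pm

Final wavelength:
λ' = 57.4 + 3.7121 = 61.1121 pm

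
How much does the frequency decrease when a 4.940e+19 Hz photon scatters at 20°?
1.163e+18 Hz (decrease)

Convert frequency to wavelength (c = 299792458 m/s):
λ₀ = c/f₀ = 299792458/4.940e+19 = 6.0686732e-12 m = 6.0687 pm

Calculate Compton shift:
Δλ = λ_C(1 - cos(20°)) = 0.1463 pm

Final wavelength:
λ' = λ₀ + Δλ = 6.0687 + 0.1463 = 6.2150 pm

Final frequency:
f' = c/λ' = 299792458/6.2149977e-12 = 4.8236938e+19 Hz

Frequency shift (decrease):
Δf = f₀ - f' = 4.940e+19 - 4.8236938e+19 = 1.163e+18 Hz

(Intermediate values are shown rounded; full precision is carried through to the final answer.)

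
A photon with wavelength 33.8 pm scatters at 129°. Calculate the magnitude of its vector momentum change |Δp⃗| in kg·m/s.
3.3547e-23 kg·m/s

Photon momentum magnitude is p = h/λ.

Initial momentum:
p₀ = h/λ = 6.6261e-34/3.3800e-11 = 1.9604e-23 kg·m/s

After scattering:
λ' = λ + Δλ = 33.8 + 3.9532 = 37.7532 pm
p' = h/λ' = 6.6261e-34/3.7753e-11 = 1.7551e-23 kg·m/s

Momentum is a vector; the scattered photon's direction makes angle θ = 129° with the incident direction. The magnitude of the vector change Δp⃗ = p⃗₀ − p⃗' is found from the law of cosines:
|Δp⃗|² = p₀² + p'² − 2p₀p'cos θ
|Δp⃗|² = (1.9604e-23)² + (1.7551e-23)² − 2·1.9604e-23·1.7551e-23·cos(129°)
|Δp⃗| = 3.3547e-23 kg·m/s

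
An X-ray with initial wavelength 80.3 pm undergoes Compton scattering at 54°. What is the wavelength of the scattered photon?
81.3002 pm

Using the Compton scattering formula:
λ' = λ + Δλ = λ + λ_C(1 - cos θ)

Given:
- Initial wavelength λ = 80.3 pm
- Scattering angle θ = 54°
- Compton wavelength λ_C ≈ 2.4263 pm

Calculate the shift:
Δλ = 2.4263 × (1 - cos(54°))
Δλ = 2.4263 × 0.4122
Δλ = 1.0002 pm

Final wavelength:
λ' = 80.3 + 1.0002 = 81.3002 pm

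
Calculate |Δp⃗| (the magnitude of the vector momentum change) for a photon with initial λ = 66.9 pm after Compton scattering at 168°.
1.9041e-23 kg·m/s

Photon momentum magnitude is p = h/λ.

Initial momentum:
p₀ = h/λ = 6.6261e-34/6.6900e-11 = 9.9044e-24 kg·m/s

After scattering:
λ' = λ + Δλ = 66.9 + 4.7996 = 71.6996 pm
p' = h/λ' = 6.6261e-34/7.1700e-11 = 9.2414e-24 kg·m/s

Momentum is a vector; the scattered photon's direction makes angle θ = 168° with the incident direction. The magnitude of the vector change Δp⃗ = p⃗₀ − p⃗' is found from the law of cosines:
|Δp⃗|² = p₀² + p'² − 2p₀p'cos θ
|Δp⃗|² = (9.9044e-24)² + (9.2414e-24)² − 2·9.9044e-24·9.2414e-24·cos(168°)
|Δp⃗| = 1.9041e-23 kg·m/s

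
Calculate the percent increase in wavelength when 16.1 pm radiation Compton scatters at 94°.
16.1215%

Calculate the Compton shift:
Δλ = λ_C(1 - cos(94°))
Δλ = 2.4263 × (1 - cos(94°))
Δλ = 2.4263 × 1.0698
Δλ = 2.5956 pm

Percentage change:
(Δλ/λ₀) × 100 = (2.5956/16.1) × 100
= 16.1215%

(Intermediate values are shown rounded; full precision is carried through to the final answer.)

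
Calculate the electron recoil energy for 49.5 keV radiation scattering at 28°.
0.5550 keV

By energy conservation: K_e = E_initial - E_final

First find the scattered photon energy:
Initial wavelength: λ = hc/E = 25.0473 pm
Compton shift: Δλ = λ_C(1 - cos(28°)) = 0.2840 pm
Final wavelength: λ' = 25.0473 + 0.2840 = 25.3313 pm
Final photon energy: E' = hc/λ' = 48.9450 keV

Electron kinetic energy:
K_e = E - E' = 49.5000 - 48.9450 = 0.5550 keV

(Intermediate values are shown rounded; full precision is carried through to the final answer.)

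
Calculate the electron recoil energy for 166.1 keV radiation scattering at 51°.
17.8612 keV

By energy conservation: K_e = E_initial - E_final

First find the scattered photon energy:
Initial wavelength: λ = hc/E = 7.4644 pm
Compton shift: Δλ = λ_C(1 - cos(51°)) = 0.8994 pm
Final wavelength: λ' = 7.4644 + 0.8994 = 8.3638 pm
Final photon energy: E' = hc/λ' = 148.2388 keV

Electron kinetic energy:
K_e = E - E' = 166.1000 - 148.2388 = 17.8612 keV

(Intermediate values are shown rounded; full precision is carried through to the final answer.)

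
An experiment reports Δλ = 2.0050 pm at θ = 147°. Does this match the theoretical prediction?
No, inconsistent

Calculate the expected shift for θ = 147°:

Δλ_expected = λ_C(1 - cos(147°))
Δλ_expected = 2.4263 × (1 - cos(147°))
Δλ_expected = 2.4263 × 1.8387
Δλ_expected = 4.4612 pm

Given shift: 2.0050 pm
Expected shift: 4.4612 pm
Difference: 2.4562 pm

The values do not match. The given shift corresponds to θ ≈ 80.0°, not 147°.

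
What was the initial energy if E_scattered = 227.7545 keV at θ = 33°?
245.4001 keV

Convert final energy to wavelength (hc ≈ 1239.842 keV·pm):
λ' = hc/E' = 1239.842 / 227.7545 = 5.4438 pm

Calculate the Compton shift:
Δλ = λ_C(1 - cos(33°))
Δλ = 2.4263 × (1 - cos(33°))
Δλ = 0.3914 pm

Initial wavelength:
λ = λ' - Δλ = 5.4438 - 0.3914 = 5.0523 pm

Initial energy:
E = hc/λ = 1239.842 / 5.0523 = 245.4001 keV

(Intermediate values are shown rounded; full precision is carried through to the final answer.)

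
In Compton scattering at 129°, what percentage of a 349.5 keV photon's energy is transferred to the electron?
0.5270 (or 52.70%)

Calculate initial and final photon energies:

Initial: E₀ = 349.5 keV → λ₀ = 3.5475 pm
Compton shift: Δλ = 3.9532 pm
Final wavelength: λ' = 7.5007 pm
Final energy: E' = 165.2966 keV

Fractional energy loss:
(E₀ - E')/E₀ = (349.5000 - 165.2966)/349.5000
= 184.2034/349.5000
= 0.5270
= 52.70%

(Intermediate values are shown rounded; full precision is carried through to the final answer.)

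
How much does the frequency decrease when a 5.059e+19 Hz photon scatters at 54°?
7.305e+18 Hz (decrease)

Convert frequency to wavelength (c = 299792458 m/s):
λ₀ = c/f₀ = 299792458/5.059e+19 = 5.9259233e-12 m = 5.9259 pm

Calculate Compton shift:
Δλ = λ_C(1 - cos(54°)) = 1.0002 pm

Final wavelength:
λ' = λ₀ + Δλ = 5.9259 + 1.0002 = 6.9261 pm

Final frequency:
f' = c/λ' = 299792458/6.9260841e-12 = 4.3284553e+19 Hz

Frequency shift (decrease):
Δf = f₀ - f' = 5.059e+19 - 4.3284553e+19 = 7.305e+18 Hz

(Intermediate values are shown rounded; full precision is carried through to the final answer.)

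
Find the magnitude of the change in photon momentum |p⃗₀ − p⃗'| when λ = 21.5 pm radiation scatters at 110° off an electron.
4.7228e-23 kg·m/s

Photon momentum magnitude is p = h/λ.

Initial momentum:
p₀ = h/λ = 6.6261e-34/2.1500e-11 = 3.0819e-23 kg·m/s

After scattering:
λ' = λ + Δλ = 21.5 + 3.2562 = 24.7562 pm
p' = h/λ' = 6.6261e-34/2.4756e-11 = 2.6765e-23 kg·m/s

Momentum is a vector; the scattered photon's direction makes angle θ = 110° with the incident direction. The magnitude of the vector change Δp⃗ = p⃗₀ − p⃗' is found from the law of cosines:
|Δp⃗|² = p₀² + p'² − 2p₀p'cos θ
|Δp⃗|² = (3.0819e-23)² + (2.6765e-23)² − 2·3.0819e-23·2.6765e-23·cos(110°)
|Δp⃗| = 4.7228e-23 kg·m/s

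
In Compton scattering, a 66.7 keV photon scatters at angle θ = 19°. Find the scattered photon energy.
66.2290 keV

First convert energy to wavelength:
λ = hc/E, with hc ≈ 1239.842 keV·pm (i.e. 1239.842 eV·nm)

For E = 66.7 keV = 66700 eV:
λ = 1239.842 keV·pm / 66.7 keV
λ = 18.5883 pm

Calculate the Compton shift:
Δλ = λ_C(1 - cos(19°)) = 2.4263 × 0.0545
Δλ = 0.1322 pm

Final wavelength:
λ' = 18.5883 + 0.1322 = 18.7205 pm

Final energy:
E' = hc/λ' = 1239.842 / 18.7205 = 66.2290 keV

(Intermediate values are shown rounded; full precision is carried through to the final answer.)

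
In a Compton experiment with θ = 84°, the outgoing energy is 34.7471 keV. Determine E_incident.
37.0001 keV

Convert final energy to wavelength (hc ≈ 1239.842 keV·pm):
λ' = hc/E' = 1239.842 / 34.7471 = 35.6819 pm

Calculate the Compton shift:
Δλ = λ_C(1 - cos(84°))
Δλ = 2.4263 × (1 - cos(84°))
Δλ = 2.1727 pm

Initial wavelength:
λ = λ' - Δλ = 35.6819 - 2.1727 = 33.5092 pm

Initial energy:
E = hc/λ = 1239.842 / 33.5092 = 37.0001 keV

(Intermediate values are shown rounded; full precision is carried through to the final answer.)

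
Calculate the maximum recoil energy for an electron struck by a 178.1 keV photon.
73.1542 keV

Maximum energy transfer occurs at θ = 180° (backscattering).

Initial photon: E₀ = 178.1 keV → λ₀ = 6.9615 pm

Maximum Compton shift (at 180°):
Δλ_max = 2λ_C = 2 × 2.4263 = 4.8526 pm

Final wavelength:
λ' = 6.9615 + 4.8526 = 11.8141 pm

Minimum photon energy (maximum energy to electron):
E'_min = hc/λ' = 104.9458 keV

Maximum electron kinetic energy:
K_max = E₀ - E'_min = 178.1000 - 104.9458 = 73.1542 keV

(Intermediate values are shown rounded; full precision is carried through to the final answer.)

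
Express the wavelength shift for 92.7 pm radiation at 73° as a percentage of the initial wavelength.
1.8521%

Calculate the Compton shift:
Δλ = λ_C(1 - cos(73°))
Δλ = 2.4263 × (1 - cos(73°))
Δλ = 2.4263 × 0.7076
Δλ = 1.7169 pm

Percentage change:
(Δλ/λ₀) × 100 = (1.7169/92.7) × 100
= 1.8521%

(Intermediate values are shown rounded; full precision is carried through to the final answer.)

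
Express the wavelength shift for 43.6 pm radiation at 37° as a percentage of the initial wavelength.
1.1206%

Calculate the Compton shift:
Δλ = λ_C(1 - cos(37°))
Δλ = 2.4263 × (1 - cos(37°))
Δλ = 2.4263 × 0.2014
Δλ = 0.4886 pm

Percentage change:
(Δλ/λ₀) × 100 = (0.4886/43.6) × 100
= 1.1206%

(Intermediate values are shown rounded; full precision is carried through to the final answer.)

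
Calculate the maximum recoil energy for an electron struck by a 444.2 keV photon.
281.9977 keV

Maximum energy transfer occurs at θ = 180° (backscattering).

Initial photon: E₀ = 444.2 keV → λ₀ = 2.7912 pm

Maximum Compton shift (at 180°):
Δλ_max = 2λ_C = 2 × 2.4263 = 4.8526 pm

Final wavelength:
λ' = 2.7912 + 4.8526 = 7.6438 pm

Minimum photon energy (maximum energy to electron):
E'_min = hc/λ' = 162.2023 keV

Maximum electron kinetic energy:
K_max = E₀ - E'_min = 444.2000 - 162.2023 = 281.9977 keV

(Intermediate values are shown rounded; full precision is carried through to the final answer.)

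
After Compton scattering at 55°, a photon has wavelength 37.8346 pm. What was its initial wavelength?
36.8000 pm

From λ' = λ + Δλ, we have λ = λ' - Δλ

First calculate the Compton shift:
Δλ = λ_C(1 - cos θ)
Δλ = 2.4263 × (1 - cos(55°))
Δλ = 2.4263 × 0.4264
Δλ = 1.0346 pm

Initial wavelength:
λ = λ' - Δλ
λ = 37.8346 - 1.0346
λ = 36.8000 pm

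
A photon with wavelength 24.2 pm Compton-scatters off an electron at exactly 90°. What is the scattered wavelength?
26.6263 pm

Using the Compton formula: λ' = λ + λ_C(1 − cos θ)

For θ = 90°, cos θ = 0 (exact) = 0.0000, so:
1 − cos 90° = 1 − (0) = 1.0000

Δλ = λ_C × 1.0000 = 2.4263 × 1.0000 = 2.4263 pm

λ' = 24.2 + 2.4263 = 26.6263 pm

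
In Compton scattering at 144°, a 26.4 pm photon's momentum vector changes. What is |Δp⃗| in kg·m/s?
4.4352e-23 kg·m/s

Photon momentum magnitude is p = h/λ.

Initial momentum:
p₀ = h/λ = 6.6261e-34/2.6400e-11 = 2.5099e-23 kg·m/s

After scattering:
λ' = λ + Δλ = 26.4 + 4.3892 = 30.7892 pm
p' = h/λ' = 6.6261e-34/3.0789e-11 = 2.1521e-23 kg·m/s

Momentum is a vector; the scattered photon's direction makes angle θ = 144° with the incident direction. The magnitude of the vector change Δp⃗ = p⃗₀ − p⃗' is found from the law of cosines:
|Δp⃗|² = p₀² + p'² − 2p₀p'cos θ
|Δp⃗|² = (2.5099e-23)² + (2.1521e-23)² − 2·2.5099e-23·2.1521e-23·cos(144°)
|Δp⃗| = 4.4352e-23 kg·m/s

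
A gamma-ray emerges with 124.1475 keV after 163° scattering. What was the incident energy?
236.6001 keV

Convert final energy to wavelength (hc ≈ 1239.842 keV·pm):
λ' = hc/E' = 1239.842 / 124.1475 = 9.9868 pm

Calculate the Compton shift:
Δλ = λ_C(1 - cos(163°))
Δλ = 2.4263 × (1 - cos(163°))
Δλ = 4.7466 pm

Initial wavelength:
λ = λ' - Δλ = 9.9868 - 4.7466 = 5.2402 pm

Initial energy:
E = hc/λ = 1239.842 / 5.2402 = 236.6001 keV

(Intermediate values are shown rounded; full precision is carried through to the final answer.)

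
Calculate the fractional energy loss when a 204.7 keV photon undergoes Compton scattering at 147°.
0.4241 (or 42.41%)

Calculate initial and final photon energies:

Initial: E₀ = 204.7 keV → λ₀ = 6.0569 pm
Compton shift: Δλ = 4.4612 pm
Final wavelength: λ' = 10.5181 pm
Final energy: E' = 117.8775 keV

Fractional energy loss:
(E₀ - E')/E₀ = (204.7000 - 117.8775)/204.7000
= 86.8225/204.7000
= 0.4241
= 42.41%

(Intermediate values are shown rounded; full precision is carried through to the final answer.)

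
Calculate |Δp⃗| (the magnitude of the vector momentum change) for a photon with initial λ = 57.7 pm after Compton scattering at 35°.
6.8808e-24 kg·m/s

Photon momentum magnitude is p = h/λ.

Initial momentum:
p₀ = h/λ = 6.6261e-34/5.7700e-11 = 1.1484e-23 kg·m/s

After scattering:
λ' = λ + Δλ = 57.7 + 0.4388 = 58.1388 pm
p' = h/λ' = 6.6261e-34/5.8139e-11 = 1.1397e-23 kg·m/s

Momentum is a vector; the scattered photon's direction makes angle θ = 35° with the incident direction. The magnitude of the vector change Δp⃗ = p⃗₀ − p⃗' is found from the law of cosines:
|Δp⃗|² = p₀² + p'² − 2p₀p'cos θ
|Δp⃗|² = (1.1484e-23)² + (1.1397e-23)² − 2·1.1484e-23·1.1397e-23·cos(35°)
|Δp⃗| = 6.8808e-24 kg·m/s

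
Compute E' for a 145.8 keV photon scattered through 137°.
97.5906 keV

First convert energy to wavelength:
λ = hc/E, with hc ≈ 1239.842 keV·pm (i.e. 1239.842 eV·nm)

For E = 145.8 keV = 145800 eV:
λ = 1239.842 keV·pm / 145.8 keV
λ = 8.5037 pm

Calculate the Compton shift:
Δλ = λ_C(1 - cos(137°)) = 2.4263 × 1.7314
Δλ = 4.2008 pm

Final wavelength:
λ' = 8.5037 + 4.2008 = 12.7045 pm

Final energy:
E' = hc/λ' = 1239.842 / 12.7045 = 97.5906 keV

(Intermediate values are shown rounded; full precision is carried through to the final answer.)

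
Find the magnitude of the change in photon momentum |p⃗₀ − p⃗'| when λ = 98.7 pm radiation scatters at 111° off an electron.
1.0887e-23 kg·m/s

Photon momentum magnitude is p = h/λ.

Initial momentum:
p₀ = h/λ = 6.6261e-34/9.8700e-11 = 6.7133e-24 kg·m/s

After scattering:
λ' = λ + Δλ = 98.7 + 3.2958 = 101.9958 pm
p' = h/λ' = 6.6261e-34/1.0200e-10 = 6.4964e-24 kg·m/s

Momentum is a vector; the scattered photon's direction makes angle θ = 111° with the incident direction. The magnitude of the vector change Δp⃗ = p⃗₀ − p⃗' is found from the law of cosines:
|Δp⃗|² = p₀² + p'² − 2p₀p'cos θ
|Δp⃗|² = (6.7133e-24)² + (6.4964e-24)² − 2·6.7133e-24·6.4964e-24·cos(111°)
|Δp⃗| = 1.0887e-23 kg·m/s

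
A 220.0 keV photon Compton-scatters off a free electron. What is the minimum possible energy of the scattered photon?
118.2123 keV (at θ = 180°)

The scattered photon has minimum energy when its wavelength is maximum, i.e., when the Compton shift Δλ = λ_C(1 − cos θ) is maximum. This occurs at θ = 180° (backscattering), giving Δλ_max = 2λ_C = 4.8526 pm.

Initial wavelength: λ₀ = hc/E₀ = 5.6356 pm
Maximum final wavelength: λ'_max = λ₀ + 2λ_C = 5.6356 + 4.8526 = 10.4883 pm
Minimum final energy: E'_min = hc/λ'_max = 118.2123 keV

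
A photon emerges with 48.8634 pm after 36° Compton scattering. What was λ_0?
48.4000 pm

From λ' = λ + Δλ, we have λ = λ' - Δλ

First calculate the Compton shift:
Δλ = λ_C(1 - cos θ)
Δλ = 2.4263 × (1 - cos(36°))
Δλ = 2.4263 × 0.1910
Δλ = 0.4634 pm

Initial wavelength:
λ = λ' - Δλ
λ = 48.8634 - 0.4634
λ = 48.4000 pm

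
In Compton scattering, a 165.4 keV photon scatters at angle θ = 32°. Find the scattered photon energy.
157.6464 keV

First convert energy to wavelength:
λ = hc/E, with hc ≈ 1239.842 keV·pm (i.e. 1239.842 eV·nm)

For E = 165.4 keV = 165400 eV:
λ = 1239.842 keV·pm / 165.4 keV
λ = 7.4960 pm

Calculate the Compton shift:
Δλ = λ_C(1 - cos(32°)) = 2.4263 × 0.1520
Δλ = 0.3687 pm

Final wavelength:
λ' = 7.4960 + 0.3687 = 7.8647 pm

Final energy:
E' = hc/λ' = 1239.842 / 7.8647 = 157.6464 keV

(Intermediate values are shown rounded; full precision is carried through to the final answer.)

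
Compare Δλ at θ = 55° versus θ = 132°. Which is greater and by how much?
132° produces the larger shift by a factor of 3.914

Calculate both shifts using Δλ = λ_C(1 - cos θ):

For θ₁ = 55°:
Δλ₁ = 2.4263 × (1 - cos(55°))
Δλ₁ = 2.4263 × 0.4264
Δλ₁ = 1.0346 pm

For θ₂ = 132°:
Δλ₂ = 2.4263 × (1 - cos(132°))
Δλ₂ = 2.4263 × 1.6691
Δλ₂ = 4.0498 pm

The 132° angle produces the larger shift.
Ratio: 4.0498/1.0346 = 3.914

(Intermediate values are shown rounded; full precision is carried through to the final answer.)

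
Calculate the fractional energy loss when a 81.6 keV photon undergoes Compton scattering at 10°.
0.0024 (or 0.24%)

Calculate initial and final photon energies:

Initial: E₀ = 81.6 keV → λ₀ = 15.1941 pm
Compton shift: Δλ = 0.0369 pm
Final wavelength: λ' = 15.2310 pm
Final energy: E' = 81.4025 keV

Fractional energy loss:
(E₀ - E')/E₀ = (81.6000 - 81.4025)/81.6000
= 0.1975/81.6000
= 0.0024
= 0.24%

(Intermediate values are shown rounded; full precision is carried through to the final answer.)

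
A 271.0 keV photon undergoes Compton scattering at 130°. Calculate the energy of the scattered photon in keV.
144.8249 keV

First convert energy to wavelength:
λ = hc/E, with hc ≈ 1239.842 keV·pm (i.e. 1239.842 eV·nm)

For E = 271.0 keV = 271000 eV:
λ = 1239.842 keV·pm / 271.0 keV
λ = 4.5751 pm

Calculate the Compton shift:
Δλ = λ_C(1 - cos(130°)) = 2.4263 × 1.6428
Δλ = 3.9859 pm

Final wavelength:
λ' = 4.5751 + 3.9859 = 8.5610 pm

Final energy:
E' = hc/λ' = 1239.842 / 8.5610 = 144.8249 keV

(Intermediate values are shown rounded; full precision is carried through to the final answer.)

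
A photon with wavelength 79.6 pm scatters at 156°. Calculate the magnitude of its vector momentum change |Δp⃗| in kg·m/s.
1.5836e-23 kg·m/s

Photon momentum magnitude is p = h/λ.

Initial momentum:
p₀ = h/λ = 6.6261e-34/7.9600e-11 = 8.3242e-24 kg·m/s

After scattering:
λ' = λ + Δλ = 79.6 + 4.6429 = 84.2429 pm
p' = h/λ' = 6.6261e-34/8.4243e-11 = 7.8654e-24 kg·m/s

Momentum is a vector; the scattered photon's direction makes angle θ = 156° with the incident direction. The magnitude of the vector change Δp⃗ = p⃗₀ − p⃗' is found from the law of cosines:
|Δp⃗|² = p₀² + p'² − 2p₀p'cos θ
|Δp⃗|² = (8.3242e-24)² + (7.8654e-24)² − 2·8.3242e-24·7.8654e-24·cos(156°)
|Δp⃗| = 1.5836e-23 kg·m/s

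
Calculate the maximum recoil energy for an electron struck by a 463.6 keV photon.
298.8807 keV

Maximum energy transfer occurs at θ = 180° (backscattering).

Initial photon: E₀ = 463.6 keV → λ₀ = 2.6744 pm

Maximum Compton shift (at 180°):
Δλ_max = 2λ_C = 2 × 2.4263 = 4.8526 pm

Final wavelength:
λ' = 2.6744 + 4.8526 = 7.5270 pm

Minimum photon energy (maximum energy to electron):
E'_min = hc/λ' = 164.7193 keV

Maximum electron kinetic energy:
K_max = E₀ - E'_min = 463.6000 - 164.7193 = 298.8807 keV

(Intermediate values are shown rounded; full precision is carried through to the final answer.)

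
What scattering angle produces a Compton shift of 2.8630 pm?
100.37°

From the Compton formula Δλ = λ_C(1 - cos θ), we can solve for θ:

cos θ = 1 - Δλ/λ_C

Given:
- Δλ = 2.8630 pm
- λ_C = h/(m_e·c) ≈ 2.42631024 pm

cos θ = 1 - 2.8630/2.42631024
cos θ = 1 - 1.179981
cos θ = -0.179981

θ = arccos(-0.179981)
θ = 100.37°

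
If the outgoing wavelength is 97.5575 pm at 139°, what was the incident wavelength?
93.3000 pm

From λ' = λ + Δλ, we have λ = λ' - Δλ

First calculate the Compton shift:
Δλ = λ_C(1 - cos θ)
Δλ = 2.4263 × (1 - cos(139°))
Δλ = 2.4263 × 1.7547
Δλ = 4.2575 pm

Initial wavelength:
λ = λ' - Δλ
λ = 97.5575 - 4.2575
λ = 93.3000 pm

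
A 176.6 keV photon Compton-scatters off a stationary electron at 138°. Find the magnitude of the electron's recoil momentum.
1.4366e-22 kg·m/s

The electron is initially at rest, so by conservation of momentum:
p⃗_e = p⃗₀ − p⃗'  (incident photon momentum minus scattered photon momentum)

Photon momentum magnitudes (p = h/λ = E/c):
λ₀ = hc/E₀ = 7.0206 pm → p₀ = h/λ₀ = 9.4380e-23 kg·m/s
Δλ = λ_C(1 − cos 138°) = 4.2294 pm
λ' = 11.2500 pm → p' = h/λ' = 5.8898e-23 kg·m/s

The scattered photon makes angle θ = 138° with the incident direction, so by the law of cosines:
|p⃗_e|² = p₀² + p'² − 2p₀p'cos θ
|p⃗_e|² = (9.4380e-23)² + (5.8898e-23)² − 2·9.4380e-23·5.8898e-23·cos(138°)
|p⃗_e| = 1.4366e-22 kg·m/s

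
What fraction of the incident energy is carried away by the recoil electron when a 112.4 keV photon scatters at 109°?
0.2258 (or 22.58%)

Calculate initial and final photon energies:

Initial: E₀ = 112.4 keV → λ₀ = 11.0306 pm
Compton shift: Δλ = 3.2162 pm
Final wavelength: λ' = 14.2469 pm
Final energy: E' = 87.0256 keV

Fractional energy loss:
(E₀ - E')/E₀ = (112.4000 - 87.0256)/112.4000
= 25.3744/112.4000
= 0.2258
= 22.58%

(Intermediate values are shown rounded; full precision is carried through to the final answer.)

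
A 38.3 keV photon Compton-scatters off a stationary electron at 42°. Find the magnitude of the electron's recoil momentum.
1.4537e-23 kg·m/s

The electron is initially at rest, so by conservation of momentum:
p⃗_e = p⃗₀ − p⃗'  (incident photon momentum minus scattered photon momentum)

Photon momentum magnitudes (p = h/λ = E/c):
λ₀ = hc/E₀ = 32.3719 pm → p₀ = h/λ₀ = 2.0469e-23 kg·m/s
Δλ = λ_C(1 − cos 42°) = 0.6232 pm
λ' = 32.9951 pm → p' = h/λ' = 2.0082e-23 kg·m/s

The scattered photon makes angle θ = 42° with the incident direction, so by the law of cosines:
|p⃗_e|² = p₀² + p'² − 2p₀p'cos θ
|p⃗_e|² = (2.0469e-23)² + (2.0082e-23)² − 2·2.0469e-23·2.0082e-23·cos(42°)
|p⃗_e| = 1.4537e-23 kg·m/s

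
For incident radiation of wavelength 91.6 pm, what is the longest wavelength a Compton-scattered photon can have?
96.4526 pm (at θ = 180°)

The Compton shift is Δλ = λ_C(1 − cos θ).

Since cos θ ranges from −1 to 1, the factor (1 − cos θ) ranges from 0 to 2; the maximum shift occurs at θ = 180° (backscattering):
Δλ_max = 2λ_C = 2 × 2.4263 pm = 4.8526 pm

Maximum scattered wavelength:
λ'_max = λ₀ + Δλ_max = 91.6 + 4.8526 = 96.4526 pm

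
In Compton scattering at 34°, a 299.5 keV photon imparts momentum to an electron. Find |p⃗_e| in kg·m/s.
9.0414e-23 kg·m/s

The electron is initially at rest, so by conservation of momentum:
p⃗_e = p⃗₀ − p⃗'  (incident photon momentum minus scattered photon momentum)

Photon momentum magnitudes (p = h/λ = E/c):
λ₀ = hc/E₀ = 4.1397 pm → p₀ = h/λ₀ = 1.6006e-22 kg·m/s
Δλ = λ_C(1 − cos 34°) = 0.4148 pm
λ' = 4.5545 pm → p' = h/λ' = 1.4548e-22 kg·m/s

The scattered photon makes angle θ = 34° with the incident direction, so by the law of cosines:
|p⃗_e|² = p₀² + p'² − 2p₀p'cos θ
|p⃗_e|² = (1.6006e-22)² + (1.4548e-22)² − 2·1.6006e-22·1.4548e-22·cos(34°)
|p⃗_e| = 9.0414e-23 kg·m/s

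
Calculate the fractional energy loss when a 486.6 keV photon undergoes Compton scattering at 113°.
0.5698 (or 56.98%)

Calculate initial and final photon energies:

Initial: E₀ = 486.6 keV → λ₀ = 2.5480 pm
Compton shift: Δλ = 3.3743 pm
Final wavelength: λ' = 5.9223 pm
Final energy: E' = 209.3509 keV

Fractional energy loss:
(E₀ - E')/E₀ = (486.6000 - 209.3509)/486.6000
= 277.2491/486.6000
= 0.5698
= 56.98%

(Intermediate values are shown rounded; full precision is carried through to the final answer.)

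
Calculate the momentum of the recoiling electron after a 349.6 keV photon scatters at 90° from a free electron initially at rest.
2.1729e-22 kg·m/s

The electron is initially at rest, so by conservation of momentum:
p⃗_e = p⃗₀ − p⃗'  (incident photon momentum minus scattered photon momentum)

Photon momentum magnitudes (p = h/λ = E/c):
λ₀ = hc/E₀ = 3.5465 pm → p₀ = h/λ₀ = 1.8684e-22 kg·m/s
Δλ = λ_C(1 − cos 90°) = 2.4263 pm
λ' = 5.9728 pm → p' = h/λ' = 1.1094e-22 kg·m/s

The scattered photon makes angle θ = 90° with the incident direction, so by the law of cosines:
|p⃗_e|² = p₀² + p'² − 2p₀p'cos θ
|p⃗_e|² = (1.8684e-22)² + (1.1094e-22)² − 2·1.8684e-22·1.1094e-22·cos(90°)
|p⃗_e| = 2.1729e-22 kg·m/s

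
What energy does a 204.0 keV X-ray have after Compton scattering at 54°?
175.1729 keV

First convert energy to wavelength:
λ = hc/E, with hc ≈ 1239.842 keV·pm (i.e. 1239.842 eV·nm)

For E = 204.0 keV = 204000 eV:
λ = 1239.842 keV·pm / 204.0 keV
λ = 6.0777 pm

Calculate the Compton shift:
Δλ = λ_C(1 - cos(54°)) = 2.4263 × 0.4122
Δλ = 1.0002 pm

Final wavelength:
λ' = 6.0777 + 1.0002 = 7.0778 pm

Final energy:
E' = hc/λ' = 1239.842 / 7.0778 = 175.1729 keV

(Intermediate values are shown rounded; full precision is carried through to the final answer.)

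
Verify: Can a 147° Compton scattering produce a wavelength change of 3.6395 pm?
No, inconsistent

Calculate the expected shift for θ = 147°:

Δλ_expected = λ_C(1 - cos(147°))
Δλ_expected = 2.4263 × (1 - cos(147°))
Δλ_expected = 2.4263 × 1.8387
Δλ_expected = 4.4612 pm

Given shift: 3.6395 pm
Expected shift: 4.4612 pm
Difference: 0.8217 pm

The values do not match. The given shift corresponds to θ ≈ 120.0°, not 147°.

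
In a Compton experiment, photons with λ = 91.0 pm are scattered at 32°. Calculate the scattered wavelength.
91.3687 pm

Using the Compton scattering formula:
λ' = λ + Δλ = λ + λ_C(1 - cos θ)

Given:
- Initial wavelength λ = 91.0 pm
- Scattering angle θ = 32°
- Compton wavelength λ_C ≈ 2.4263 pm

Calculate the shift:
Δλ = 2.4263 × (1 - cos(32°))
Δλ = 2.4263 × 0.1520
Δλ = 0.3687 pm

Final wavelength:
λ' = 91.0 + 0.3687 = 91.3687 pm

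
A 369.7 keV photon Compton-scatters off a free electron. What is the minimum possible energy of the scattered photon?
151.0848 keV (at θ = 180°)

The scattered photon has minimum energy when its wavelength is maximum, i.e., when the Compton shift Δλ = λ_C(1 − cos θ) is maximum. This occurs at θ = 180° (backscattering), giving Δλ_max = 2λ_C = 4.8526 pm.

Initial wavelength: λ₀ = hc/E₀ = 3.3536 pm
Maximum final wavelength: λ'_max = λ₀ + 2λ_C = 3.3536 + 4.8526 = 8.2063 pm
Minimum final energy: E'_min = hc/λ'_max = 151.0848 keV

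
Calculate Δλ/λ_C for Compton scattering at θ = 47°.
0.3180 λ_C

The Compton shift formula is:
Δλ = λ_C(1 - cos θ)

Dividing both sides by λ_C:
Δλ/λ_C = 1 - cos θ

For θ = 47°:
Δλ/λ_C = 1 - cos(47°)
Δλ/λ_C = 1 - 0.6820
Δλ/λ_C = 0.3180

This means the shift is 0.3180 × λ_C = 0.7716 pm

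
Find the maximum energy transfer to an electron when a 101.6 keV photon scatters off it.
28.9067 keV

Maximum energy transfer occurs at θ = 180° (backscattering).

Initial photon: E₀ = 101.6 keV → λ₀ = 12.2032 pm

Maximum Compton shift (at 180°):
Δλ_max = 2λ_C = 2 × 2.4263 = 4.8526 pm

Final wavelength:
λ' = 12.2032 + 4.8526 = 17.0558 pm

Minimum photon energy (maximum energy to electron):
E'_min = hc/λ' = 72.6933 keV

Maximum electron kinetic energy:
K_max = E₀ - E'_min = 101.6000 - 72.6933 = 28.9067 keV

(Intermediate values are shown rounded; full precision is carried through to the final answer.)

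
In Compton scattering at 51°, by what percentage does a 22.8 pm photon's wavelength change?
3.9447%

Calculate the Compton shift:
Δλ = λ_C(1 - cos(51°))
Δλ = 2.4263 × (1 - cos(51°))
Δλ = 2.4263 × 0.3707
Δλ = 0.8994 pm

Percentage change:
(Δλ/λ₀) × 100 = (0.8994/22.8) × 100
= 3.9447%

(Intermediate values are shown rounded; full precision is carried through to the final answer.)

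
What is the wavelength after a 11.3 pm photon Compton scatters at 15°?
11.3827 pm

Using the Compton scattering formula:
λ' = λ + Δλ = λ + λ_C(1 - cos θ)

Given:
- Initial wavelength λ = 11.3 pm
- Scattering angle θ = 15°
- Compton wavelength λ_C ≈ 2.4263 pm

Calculate the shift:
Δλ = 2.4263 × (1 - cos(15°))
Δλ = 2.4263 × 0.0341
Δλ = 0.0827 pm

Final wavelength:
λ' = 11.3 + 0.0827 = 11.3827 pm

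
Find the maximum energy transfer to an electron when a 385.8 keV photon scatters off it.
232.0938 keV

Maximum energy transfer occurs at θ = 180° (backscattering).

Initial photon: E₀ = 385.8 keV → λ₀ = 3.2137 pm

Maximum Compton shift (at 180°):
Δλ_max = 2λ_C = 2 × 2.4263 = 4.8526 pm

Final wavelength:
λ' = 3.2137 + 4.8526 = 8.0663 pm

Minimum photon energy (maximum energy to electron):
E'_min = hc/λ' = 153.7062 keV

Maximum electron kinetic energy:
K_max = E₀ - E'_min = 385.8000 - 153.7062 = 232.0938 keV

(Intermediate values are shown rounded; full precision is carried through to the final answer.)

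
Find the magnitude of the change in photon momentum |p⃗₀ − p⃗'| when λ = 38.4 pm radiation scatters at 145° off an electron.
3.1222e-23 kg·m/s

Photon momentum magnitude is p = h/λ.

Initial momentum:
p₀ = h/λ = 6.6261e-34/3.8400e-11 = 1.7255e-23 kg·m/s

After scattering:
λ' = λ + Δλ = 38.4 + 4.4138 = 42.8138 pm
p' = h/λ' = 6.6261e-34/4.2814e-11 = 1.5476e-23 kg·m/s

Momentum is a vector; the scattered photon's direction makes angle θ = 145° with the incident direction. The magnitude of the vector change Δp⃗ = p⃗₀ − p⃗' is found from the law of cosines:
|Δp⃗|² = p₀² + p'² − 2p₀p'cos θ
|Δp⃗|² = (1.7255e-23)² + (1.5476e-23)² − 2·1.7255e-23·1.5476e-23·cos(145°)
|Δp⃗| = 3.1222e-23 kg·m/s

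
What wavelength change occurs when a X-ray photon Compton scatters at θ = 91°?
2.4687 pm

Using the Compton scattering formula:
Δλ = λ_C(1 - cos θ)

where λ_C = h/(m_e·c) ≈ 2.4263 pm is the Compton wavelength of an electron.

For θ = 91°:
cos(91°) = -0.0175
1 - cos(91°) = 1.0175

Δλ = 2.4263 × 1.0175
Δλ = 2.4687 pm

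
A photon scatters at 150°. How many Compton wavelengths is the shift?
1.8660 λ_C

The Compton shift formula is:
Δλ = λ_C(1 - cos θ)

Dividing both sides by λ_C:
Δλ/λ_C = 1 - cos θ

For θ = 150°:
Δλ/λ_C = 1 - cos(150°)
Δλ/λ_C = 1 - -0.8660
Δλ/λ_C = 1.8660

This means the shift is 1.8660 × λ_C = 4.5276 pm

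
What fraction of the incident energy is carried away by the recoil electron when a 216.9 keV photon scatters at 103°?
0.3421 (or 34.21%)

Calculate initial and final photon energies:

Initial: E₀ = 216.9 keV → λ₀ = 5.7162 pm
Compton shift: Δλ = 2.9721 pm
Final wavelength: λ' = 8.6883 pm
Final energy: E' = 142.7024 keV

Fractional energy loss:
(E₀ - E')/E₀ = (216.9000 - 142.7024)/216.9000
= 74.1976/216.9000
= 0.3421
= 34.21%

(Intermediate values are shown rounded; full precision is carried through to the final answer.)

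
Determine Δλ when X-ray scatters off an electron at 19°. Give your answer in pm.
0.1322 pm

Using the Compton scattering formula:
Δλ = λ_C(1 - cos θ)

where λ_C = h/(m_e·c) ≈ 2.4263 pm is the Compton wavelength of an electron.

For θ = 19°:
cos(19°) = 0.9455
1 - cos(19°) = 0.0545

Δλ = 2.4263 × 0.0545
Δλ = 0.1322 pm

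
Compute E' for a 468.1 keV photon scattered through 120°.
197.1717 keV

First convert energy to wavelength:
λ = hc/E, with hc ≈ 1239.842 keV·pm (i.e. 1239.842 eV·nm)

For E = 468.1 keV = 468100 eV:
λ = 1239.842 keV·pm / 468.1 keV
λ = 2.6487 pm

Calculate the Compton shift:
Δλ = λ_C(1 - cos(120°)) = 2.4263 × 1.5000
Δλ = 3.6395 pm

Final wavelength:
λ' = 2.6487 + 3.6395 = 6.2881 pm

Final energy:
E' = hc/λ' = 1239.842 / 6.2881 = 197.1717 keV

(Intermediate values are shown rounded; full precision is carried through to the final answer.)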